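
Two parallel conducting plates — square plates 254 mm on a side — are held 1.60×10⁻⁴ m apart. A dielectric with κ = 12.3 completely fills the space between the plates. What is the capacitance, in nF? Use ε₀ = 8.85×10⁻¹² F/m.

43.9 nF

A = (254 mm)² = 6.45×10⁻² m².
C = κε₀A/d = 12.3 × 8.85×10⁻¹² × 6.45×10⁻² / 1.60×10⁻⁴ = 4.39×10⁻⁸ F.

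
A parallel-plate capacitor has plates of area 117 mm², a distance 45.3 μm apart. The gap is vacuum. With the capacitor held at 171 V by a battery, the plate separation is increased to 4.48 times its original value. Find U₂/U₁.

Battery connected ⇒ V is held fixed.
C₂ = 0.223 C₁ and U = ½CV², so U₂/U₁ = C₂/C₁ = 0.223.

0.223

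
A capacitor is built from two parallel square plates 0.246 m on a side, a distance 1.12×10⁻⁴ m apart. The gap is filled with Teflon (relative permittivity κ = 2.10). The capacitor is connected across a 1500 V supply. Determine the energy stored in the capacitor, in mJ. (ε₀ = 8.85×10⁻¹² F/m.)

A = (0.246 m)² = 6.05×10⁻² m².
C = κε₀A/d = 2.10 × 8.85×10⁻¹² × 6.05×10⁻² / 1.12×10⁻⁴ = 1.00×10⁻⁸ F.
U = ½CV² = ½ × 1.00×10⁻⁸ × (1500)² = 1.13×10⁻² J.

U ≈ 11.3 mJ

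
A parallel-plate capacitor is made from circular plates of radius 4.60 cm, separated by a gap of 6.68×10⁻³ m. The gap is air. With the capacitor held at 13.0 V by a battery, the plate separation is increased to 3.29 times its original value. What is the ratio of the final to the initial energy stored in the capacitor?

Battery connected ⇒ V is held fixed.
C₂ = 0.304 C₁ and U = ½CV², so U₂/U₁ = C₂/C₁ = 0.304.

0.304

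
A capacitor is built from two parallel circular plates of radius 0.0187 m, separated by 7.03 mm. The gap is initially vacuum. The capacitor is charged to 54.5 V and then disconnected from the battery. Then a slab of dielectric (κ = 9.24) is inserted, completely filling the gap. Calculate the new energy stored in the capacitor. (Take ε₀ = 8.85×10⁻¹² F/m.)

A = π(0.0187 m)² = 1.10×10⁻³ m².
Initially C₁ = ε₀A/d = 8.85×10⁻¹² × 1.10×10⁻³ / 7.03×10⁻³ = 1.38×10⁻¹² F.
U₁ = 2.05×10⁻⁹ J.
Isolated ⇒ Q is held fixed. C₂ = 9.24 C₁ and U = Q²/(2C), so U₂/U₁ = C₁/C₂ = 0.108.
U₂ = 0.108 × 2.05×10⁻⁹ = 2.22×10⁻¹⁰ J.

222 pJ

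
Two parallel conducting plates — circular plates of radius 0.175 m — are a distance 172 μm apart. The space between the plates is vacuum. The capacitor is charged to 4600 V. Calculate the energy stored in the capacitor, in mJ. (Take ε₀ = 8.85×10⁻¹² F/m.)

52.4 mJ

A = π(0.175 m)² = 9.62×10⁻² m².
C = ε₀A/d = 8.85×10⁻¹² × 9.62×10⁻² / 1.72×10⁻⁴ = 4.95×10⁻⁹ F.
U = ½CV² = ½ × 4.95×10⁻⁹ × (4600)² = 5.24×10⁻² J.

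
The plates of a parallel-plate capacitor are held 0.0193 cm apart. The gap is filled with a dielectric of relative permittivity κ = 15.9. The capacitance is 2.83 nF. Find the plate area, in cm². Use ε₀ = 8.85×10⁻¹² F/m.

38.8 cm²

A = Cd/(κε₀) = 2.83×10⁻⁹ × 1.93×10⁻⁴ / (15.9 × 8.85×10⁻¹²) = 3.88×10⁻³ m².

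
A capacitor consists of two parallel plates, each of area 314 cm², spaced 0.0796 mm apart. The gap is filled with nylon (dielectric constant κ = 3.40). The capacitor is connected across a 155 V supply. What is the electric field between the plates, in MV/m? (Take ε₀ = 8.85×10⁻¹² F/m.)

E = V/d = 155 / 7.96×10⁻⁵ = 1.95×10⁶ V/m.

E ≈ 1.95 MV/m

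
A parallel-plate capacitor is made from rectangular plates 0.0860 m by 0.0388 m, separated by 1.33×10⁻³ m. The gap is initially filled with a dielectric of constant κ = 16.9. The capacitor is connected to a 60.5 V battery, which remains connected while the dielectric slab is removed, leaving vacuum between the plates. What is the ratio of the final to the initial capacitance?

C = κε₀A/d scales with κ, so C₂/C₁ = 1/κ = 1/16.9 = 0.0592.

0.0592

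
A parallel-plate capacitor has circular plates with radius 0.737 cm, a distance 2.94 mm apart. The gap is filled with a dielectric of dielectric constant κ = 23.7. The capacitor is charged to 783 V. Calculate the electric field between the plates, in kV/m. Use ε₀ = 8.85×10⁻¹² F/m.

E = V/d = 783 / 2.94×10⁻³ = 2.66×10⁵ V/m.

E ≈ 266 kV/m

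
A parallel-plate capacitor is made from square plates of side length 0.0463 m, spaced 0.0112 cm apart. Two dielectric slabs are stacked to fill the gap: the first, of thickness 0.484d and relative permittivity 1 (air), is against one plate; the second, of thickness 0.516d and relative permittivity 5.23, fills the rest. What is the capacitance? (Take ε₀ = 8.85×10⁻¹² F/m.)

291 pF

A = (0.0463 m)² = 2.14×10⁻³ m².
Stacked slabs ⇒ two capacitors in series, each with the full plate area.
C₁ = κ₁ε₀A/d₁ = 1.00 × 8.85×10⁻¹² × 2.14×10⁻³ / 5.42×10⁻⁵ = 3.50×10⁻¹⁰ F.
C₂ = κ₂ε₀A/d₂ = 5.23 × 8.85×10⁻¹² × 2.14×10⁻³ / 5.78×10⁻⁵ = 1.72×10⁻⁹ F.
C = (1/C₁ + 1/C₂)⁻¹ = 2.91×10⁻¹⁰ F.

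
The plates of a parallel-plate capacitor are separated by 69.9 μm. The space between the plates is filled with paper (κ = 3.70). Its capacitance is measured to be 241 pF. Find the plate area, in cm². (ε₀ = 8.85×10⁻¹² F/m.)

A = Cd/(κε₀) = 2.41×10⁻¹⁰ × 6.99×10⁻⁵ / (3.70 × 8.85×10⁻¹²) = 5.14×10⁻⁴ m².

5.14 cm²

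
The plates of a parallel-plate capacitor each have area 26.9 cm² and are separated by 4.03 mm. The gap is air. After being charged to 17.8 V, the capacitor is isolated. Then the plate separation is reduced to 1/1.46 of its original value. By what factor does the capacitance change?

1.46

C = ε₀A/d scales as 1/d, so C₂/C₁ = d₁/d₂ = 1.46.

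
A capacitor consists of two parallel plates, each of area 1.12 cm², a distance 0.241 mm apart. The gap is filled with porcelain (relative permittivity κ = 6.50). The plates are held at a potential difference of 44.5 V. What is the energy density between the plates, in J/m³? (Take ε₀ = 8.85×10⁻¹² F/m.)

u ≈ 0.981 J/m³

E = V/d = 44.5 / 2.41×10⁻⁴ = 1.85×10⁵ V/m.
u = ½κε₀E² = ½ × 6.50 × 8.85×10⁻¹² × (1.85×10⁵)² = 0.981 J/m³.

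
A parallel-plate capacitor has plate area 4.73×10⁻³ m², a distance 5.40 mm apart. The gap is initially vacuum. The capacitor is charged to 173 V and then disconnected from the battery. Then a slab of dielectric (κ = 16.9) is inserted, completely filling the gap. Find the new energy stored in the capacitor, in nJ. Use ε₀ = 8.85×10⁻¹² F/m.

Initially C₁ = ε₀A/d = 8.85×10⁻¹² × 4.73×10⁻³ / 5.40×10⁻³ = 7.75×10⁻¹² F.
U₁ = 1.16×10⁻⁷ J.
Isolated ⇒ Q is held fixed. C₂ = 16.9 C₁ and U = Q²/(2C), so U₂/U₁ = C₁/C₂ = 0.0592.
U₂ = 0.0592 × 1.16×10⁻⁷ = 6.86×10⁻⁹ J.

U ≈ 6.86 nJ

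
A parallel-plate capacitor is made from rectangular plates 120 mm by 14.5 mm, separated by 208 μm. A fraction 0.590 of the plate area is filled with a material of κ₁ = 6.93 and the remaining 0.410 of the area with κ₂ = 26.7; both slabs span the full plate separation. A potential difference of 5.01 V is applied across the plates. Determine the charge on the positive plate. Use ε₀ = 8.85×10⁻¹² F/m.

A = 120 × 14.5 mm² = 1.74×10⁻³ m².
Side-by-side slabs ⇒ two capacitors in parallel, each spanning the full gap.
C₁ = κ₁ε₀A₁/d = 6.93 × 8.85×10⁻¹² × 1.03×10⁻³ / 2.08×10⁻⁴ = 3.03×10⁻¹⁰ F.
C₂ = κ₂ε₀A₂/d = 26.7 × 8.85×10⁻¹² × 7.13×10⁻⁴ / 2.08×10⁻⁴ = 8.10×10⁻¹⁰ F.
C = C₁ + C₂ = 1.11×10⁻⁹ F.
Q = CV = 1.11×10⁻⁹ × 5.01 = 5.58×10⁻⁹ C.

5.58 nC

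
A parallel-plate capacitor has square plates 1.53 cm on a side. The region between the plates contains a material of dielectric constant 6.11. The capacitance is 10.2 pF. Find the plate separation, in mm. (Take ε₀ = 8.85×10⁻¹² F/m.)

A = (1.53 cm)² = 2.34×10⁻⁴ m².
d = κε₀A/C = 6.11 × 8.85×10⁻¹² × 2.34×10⁻⁴ / 1.02×10⁻¹¹ = 1.24×10⁻³ m.

1.24 mm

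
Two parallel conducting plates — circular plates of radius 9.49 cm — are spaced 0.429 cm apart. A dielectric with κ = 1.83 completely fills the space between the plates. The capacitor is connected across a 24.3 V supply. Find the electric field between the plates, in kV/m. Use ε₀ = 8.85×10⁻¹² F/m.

E ≈ 5.66 kV/m

E = V/d = 24.3 / 4.29×10⁻³ = 5.66×10³ V/m.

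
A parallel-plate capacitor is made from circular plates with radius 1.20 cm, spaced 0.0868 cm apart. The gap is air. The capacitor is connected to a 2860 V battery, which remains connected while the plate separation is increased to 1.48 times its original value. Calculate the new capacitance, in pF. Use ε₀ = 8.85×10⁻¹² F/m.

A = π(1.20 cm)² = 4.52×10⁻⁴ m².
Initially C₁ = ε₀A/d = 8.85×10⁻¹² × 4.52×10⁻⁴ / 8.68×10⁻⁴ = 4.61×10⁻¹² F.
C = ε₀A/d scales as 1/d, so C₂/C₁ = d₁/d₂ = 1/1.48 = 0.676.
C₂ = 0.676 × 4.61×10⁻¹² = 3.12×10⁻¹² F.

C ≈ 3.12 pF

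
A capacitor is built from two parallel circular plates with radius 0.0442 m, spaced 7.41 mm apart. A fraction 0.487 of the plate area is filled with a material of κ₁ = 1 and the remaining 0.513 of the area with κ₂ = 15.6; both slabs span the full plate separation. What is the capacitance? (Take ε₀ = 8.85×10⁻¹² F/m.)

A = π(0.0442 m)² = 6.14×10⁻³ m².
Side-by-side slabs ⇒ two capacitors in parallel, each spanning the full gap.
C₁ = κ₁ε₀A₁/d = 1.00 × 8.85×10⁻¹² × 2.99×10⁻³ / 7.41×10⁻³ = 3.57×10⁻¹² F.
C₂ = κ₂ε₀A₂/d = 15.6 × 8.85×10⁻¹² × 3.15×10⁻³ / 7.41×10⁻³ = 5.87×10⁻¹¹ F.
C = C₁ + C₂ = 6.22×10⁻¹¹ F.

62.2 pF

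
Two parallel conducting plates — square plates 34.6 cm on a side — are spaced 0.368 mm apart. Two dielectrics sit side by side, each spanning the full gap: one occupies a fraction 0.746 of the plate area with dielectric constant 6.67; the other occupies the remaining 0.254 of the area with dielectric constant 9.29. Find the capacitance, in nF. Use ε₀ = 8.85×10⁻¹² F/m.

21.1 nF

A = (34.6 cm)² = 0.120 m².
Side-by-side slabs ⇒ two capacitors in parallel, each spanning the full gap.
C₁ = κ₁ε₀A₁/d = 6.67 × 8.85×10⁻¹² × 8.93×10⁻² / 3.68×10⁻⁴ = 1.43×10⁻⁸ F.
C₂ = κ₂ε₀A₂/d = 9.29 × 8.85×10⁻¹² × 3.04×10⁻² / 3.68×10⁻⁴ = 6.79×10⁻⁹ F.
C = C₁ + C₂ = 2.11×10⁻⁸ F.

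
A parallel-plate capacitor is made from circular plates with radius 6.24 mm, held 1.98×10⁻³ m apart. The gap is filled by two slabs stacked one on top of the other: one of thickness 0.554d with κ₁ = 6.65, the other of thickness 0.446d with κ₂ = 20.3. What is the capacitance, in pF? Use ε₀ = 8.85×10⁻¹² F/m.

A = π(6.24 mm)² = 1.22×10⁻⁴ m².
Stacked slabs ⇒ two capacitors in series, each with the full plate area.
C₁ = κ₁ε₀A/d₁ = 6.65 × 8.85×10⁻¹² × 1.22×10⁻⁴ / 1.10×10⁻³ = 6.56×10⁻¹² F.
C₂ = κ₂ε₀A/d₂ = 20.3 × 8.85×10⁻¹² × 1.22×10⁻⁴ / 8.83×10⁻⁴ = 2.49×10⁻¹¹ F.
C = (1/C₁ + 1/C₂)⁻¹ = 5.19×10⁻¹² F.

5.19 pF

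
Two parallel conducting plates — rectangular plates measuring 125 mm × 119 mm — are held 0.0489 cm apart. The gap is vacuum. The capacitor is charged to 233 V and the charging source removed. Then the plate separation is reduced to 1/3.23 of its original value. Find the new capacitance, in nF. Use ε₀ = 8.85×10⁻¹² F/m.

A = 125 × 119 mm² = 1.49×10⁻² m².
Initially C₁ = ε₀A/d = 8.85×10⁻¹² × 1.49×10⁻² / 4.89×10⁻⁴ = 2.69×10⁻¹⁰ F.
C = ε₀A/d scales as 1/d, so C₂/C₁ = d₁/d₂ = 3.23.
C₂ = 3.23 × 2.69×10⁻¹⁰ = 8.70×10⁻¹⁰ F.

C ≈ 0.870 nF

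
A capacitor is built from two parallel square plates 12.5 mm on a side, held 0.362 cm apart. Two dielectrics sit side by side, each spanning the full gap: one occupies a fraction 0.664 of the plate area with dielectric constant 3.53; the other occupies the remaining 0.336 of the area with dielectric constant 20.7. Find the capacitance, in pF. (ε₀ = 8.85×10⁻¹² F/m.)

3.55 pF

A = (12.5 mm)² = 1.56×10⁻⁴ m².
Side-by-side slabs ⇒ two capacitors in parallel, each spanning the full gap.
C₁ = κ₁ε₀A₁/d = 3.53 × 8.85×10⁻¹² × 1.04×10⁻⁴ / 3.62×10⁻³ = 8.95×10⁻¹³ F.
C₂ = κ₂ε₀A₂/d = 20.7 × 8.85×10⁻¹² × 5.25×10⁻⁵ / 3.62×10⁻³ = 2.66×10⁻¹² F.
C = C₁ + C₂ = 3.55×10⁻¹² F.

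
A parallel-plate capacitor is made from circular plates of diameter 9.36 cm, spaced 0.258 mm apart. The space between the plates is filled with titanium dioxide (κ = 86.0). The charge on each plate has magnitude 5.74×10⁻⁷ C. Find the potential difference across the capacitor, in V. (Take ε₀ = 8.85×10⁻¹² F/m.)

A = π(9.36/2 cm)² = 6.88×10⁻³ m².
C = κε₀A/d = 86.0 × 8.85×10⁻¹² × 6.88×10⁻³ / 2.58×10⁻⁴ = 2.03×10⁻⁸ F.
V = Q/C = 5.74×10⁻⁷ / 2.03×10⁻⁸ = 28.3 V.

V ≈ 28.3 V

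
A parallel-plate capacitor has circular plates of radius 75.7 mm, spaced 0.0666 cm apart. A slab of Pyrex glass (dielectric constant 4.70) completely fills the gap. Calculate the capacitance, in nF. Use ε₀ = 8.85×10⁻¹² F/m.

1.12 nF

A = π(75.7 mm)² = 1.80×10⁻² m².
C = κε₀A/d = 4.70 × 8.85×10⁻¹² × 1.80×10⁻² / 6.66×10⁻⁴ = 1.12×10⁻⁹ F.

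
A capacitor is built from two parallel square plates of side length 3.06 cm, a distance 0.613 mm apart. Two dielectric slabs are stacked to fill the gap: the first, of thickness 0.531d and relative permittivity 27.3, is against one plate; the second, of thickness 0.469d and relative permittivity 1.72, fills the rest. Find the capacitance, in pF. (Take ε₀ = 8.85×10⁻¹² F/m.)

A = (3.06 cm)² = 9.36×10⁻⁴ m².
Stacked slabs ⇒ two capacitors in series, each with the full plate area.
C₁ = κ₁ε₀A/d₁ = 27.3 × 8.85×10⁻¹² × 9.36×10⁻⁴ / 3.26×10⁻⁴ = 6.95×10⁻¹⁰ F.
C₂ = κ₂ε₀A/d₂ = 1.72 × 8.85×10⁻¹² × 9.36×10⁻⁴ / 2.87×10⁻⁴ = 4.96×10⁻¹¹ F.
C = (1/C₁ + 1/C₂)⁻¹ = 4.63×10⁻¹¹ F.

C ≈ 46.3 pF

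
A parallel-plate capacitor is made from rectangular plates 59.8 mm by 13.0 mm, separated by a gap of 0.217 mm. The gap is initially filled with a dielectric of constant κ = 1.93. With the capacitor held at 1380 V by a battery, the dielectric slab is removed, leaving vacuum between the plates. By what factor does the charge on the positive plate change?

0.518

Battery connected ⇒ V is held fixed.
C₂ = 0.518 C₁ and Q = CV, so Q₂/Q₁ = C₂/C₁ = 0.518.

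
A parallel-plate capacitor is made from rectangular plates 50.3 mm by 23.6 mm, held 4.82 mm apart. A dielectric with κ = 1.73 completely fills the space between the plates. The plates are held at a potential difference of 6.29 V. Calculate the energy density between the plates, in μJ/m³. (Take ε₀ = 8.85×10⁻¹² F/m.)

E = V/d = 6.29 / 4.82×10⁻³ = 1.30×10³ V/m.
u = ½κε₀E² = ½ × 1.73 × 8.85×10⁻¹² × (1.30×10³)² = 1.30×10⁻⁵ J/m³.

u ≈ 13.0 μJ/m³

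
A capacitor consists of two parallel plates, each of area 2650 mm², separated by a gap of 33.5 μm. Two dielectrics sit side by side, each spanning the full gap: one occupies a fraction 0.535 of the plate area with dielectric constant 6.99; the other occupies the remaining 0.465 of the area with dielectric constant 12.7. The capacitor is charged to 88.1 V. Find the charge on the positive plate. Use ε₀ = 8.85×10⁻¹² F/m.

0.595 μC

A = 2650 mm² = 2.65×10⁻³ m².
Side-by-side slabs ⇒ two capacitors in parallel, each spanning the full gap.
C₁ = κ₁ε₀A₁/d = 6.99 × 8.85×10⁻¹² × 1.42×10⁻³ / 3.35×10⁻⁵ = 2.62×10⁻⁹ F.
C₂ = κ₂ε₀A₂/d = 12.7 × 8.85×10⁻¹² × 1.23×10⁻³ / 3.35×10⁻⁵ = 4.13×10⁻⁹ F.
C = C₁ + C₂ = 6.75×10⁻⁹ F.
Q = CV = 6.75×10⁻⁹ × 88.1 = 5.95×10⁻⁷ C.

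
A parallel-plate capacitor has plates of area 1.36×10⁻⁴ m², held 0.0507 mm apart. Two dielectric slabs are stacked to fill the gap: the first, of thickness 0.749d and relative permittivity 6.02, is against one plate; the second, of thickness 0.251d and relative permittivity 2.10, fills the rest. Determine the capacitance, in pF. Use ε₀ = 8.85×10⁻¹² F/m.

Stacked slabs ⇒ two capacitors in series, each with the full plate area.
C₁ = κ₁ε₀A/d₁ = 6.02 × 8.85×10⁻¹² × 1.36×10⁻⁴ / 3.80×10⁻⁵ = 1.91×10⁻¹⁰ F.
C₂ = κ₂ε₀A/d₂ = 2.10 × 8.85×10⁻¹² × 1.36×10⁻⁴ / 1.27×10⁻⁵ = 1.99×10⁻¹⁰ F.
C = (1/C₁ + 1/C₂)⁻¹ = 9.73×10⁻¹¹ F.

C ≈ 97.3 pF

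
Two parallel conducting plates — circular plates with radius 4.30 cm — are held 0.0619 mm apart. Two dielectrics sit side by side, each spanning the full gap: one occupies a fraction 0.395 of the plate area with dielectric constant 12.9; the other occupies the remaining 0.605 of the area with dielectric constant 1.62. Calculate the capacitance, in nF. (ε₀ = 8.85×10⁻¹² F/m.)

A = π(4.30 cm)² = 5.81×10⁻³ m².
Side-by-side slabs ⇒ two capacitors in parallel, each spanning the full gap.
C₁ = κ₁ε₀A₁/d = 12.9 × 8.85×10⁻¹² × 2.29×10⁻³ / 6.19×10⁻⁵ = 4.23×10⁻⁹ F.
C₂ = κ₂ε₀A₂/d = 1.62 × 8.85×10⁻¹² × 3.51×10⁻³ / 6.19×10⁻⁵ = 8.14×10⁻¹⁰ F.
C = C₁ + C₂ = 5.05×10⁻⁹ F.

5.05 nF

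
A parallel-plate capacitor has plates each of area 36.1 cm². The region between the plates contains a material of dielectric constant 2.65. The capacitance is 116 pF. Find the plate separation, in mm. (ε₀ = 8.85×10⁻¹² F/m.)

d ≈ 0.730 mm

A = 36.1 cm² = 3.61×10⁻³ m².
d = κε₀A/C = 2.65 × 8.85×10⁻¹² × 3.61×10⁻³ / 1.16×10⁻¹⁰ = 7.30×10⁻⁴ m.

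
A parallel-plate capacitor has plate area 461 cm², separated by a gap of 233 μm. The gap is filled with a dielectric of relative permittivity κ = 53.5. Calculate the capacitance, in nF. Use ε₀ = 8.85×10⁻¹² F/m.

93.7 nF

A = 461 cm² = 4.61×10⁻² m².
C = κε₀A/d = 53.5 × 8.85×10⁻¹² × 4.61×10⁻² / 2.33×10⁻⁴ = 9.37×10⁻⁸ F.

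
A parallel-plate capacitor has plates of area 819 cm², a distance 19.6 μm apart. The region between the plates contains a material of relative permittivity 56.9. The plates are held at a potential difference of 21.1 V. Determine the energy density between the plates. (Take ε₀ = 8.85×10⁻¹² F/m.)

u ≈ 292 J/m³

E = V/d = 21.1 / 1.96×10⁻⁵ = 1.08×10⁶ V/m.
u = ½κε₀E² = ½ × 56.9 × 8.85×10⁻¹² × (1.08×10⁶)² = 2.92×10² J/m³.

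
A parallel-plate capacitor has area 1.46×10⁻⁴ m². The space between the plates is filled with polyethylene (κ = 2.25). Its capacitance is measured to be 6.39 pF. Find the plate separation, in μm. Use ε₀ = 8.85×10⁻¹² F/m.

d = κε₀A/C = 2.25 × 8.85×10⁻¹² × 1.46×10⁻⁴ / 6.39×10⁻¹² = 4.55×10⁻⁴ m.

455 μm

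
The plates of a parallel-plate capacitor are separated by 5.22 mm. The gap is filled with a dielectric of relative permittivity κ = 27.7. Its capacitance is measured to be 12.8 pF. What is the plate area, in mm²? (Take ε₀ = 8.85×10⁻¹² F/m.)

A = Cd/(κε₀) = 1.28×10⁻¹¹ × 5.22×10⁻³ / (27.7 × 8.85×10⁻¹²) = 2.73×10⁻⁴ m².

273 mm²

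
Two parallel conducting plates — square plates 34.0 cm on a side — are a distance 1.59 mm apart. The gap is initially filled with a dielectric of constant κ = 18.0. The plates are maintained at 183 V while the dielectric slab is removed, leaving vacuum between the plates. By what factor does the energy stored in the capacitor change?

Battery connected ⇒ V is held fixed.
C₂ = 0.0556 C₁ and U = ½CV², so U₂/U₁ = C₂/C₁ = 0.0556.

U₂/U₁ ≈ 0.0556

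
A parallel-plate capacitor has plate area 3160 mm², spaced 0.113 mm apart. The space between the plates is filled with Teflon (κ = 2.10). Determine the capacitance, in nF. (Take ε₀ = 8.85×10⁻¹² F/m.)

A = 3160 mm² = 3.16×10⁻³ m².
C = κε₀A/d = 2.10 × 8.85×10⁻¹² × 3.16×10⁻³ / 1.13×10⁻⁴ = 5.20×10⁻¹⁰ F.

C ≈ 0.520 nF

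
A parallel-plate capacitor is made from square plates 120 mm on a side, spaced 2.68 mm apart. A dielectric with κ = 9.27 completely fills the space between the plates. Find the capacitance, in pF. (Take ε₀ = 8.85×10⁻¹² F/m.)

A = (120 mm)² = 1.44×10⁻² m².
C = κε₀A/d = 9.27 × 8.85×10⁻¹² × 1.44×10⁻² / 2.68×10⁻³ = 4.41×10⁻¹⁰ F.

441 pF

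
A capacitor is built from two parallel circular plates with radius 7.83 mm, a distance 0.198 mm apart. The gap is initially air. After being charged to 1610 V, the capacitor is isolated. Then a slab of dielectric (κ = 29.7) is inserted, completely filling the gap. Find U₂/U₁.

Isolated ⇒ Q is held fixed.
C₂ = 29.7 C₁ and U = Q²/(2C), so U₂/U₁ = C₁/C₂ = 0.0337.

U₂/U₁ ≈ 0.0337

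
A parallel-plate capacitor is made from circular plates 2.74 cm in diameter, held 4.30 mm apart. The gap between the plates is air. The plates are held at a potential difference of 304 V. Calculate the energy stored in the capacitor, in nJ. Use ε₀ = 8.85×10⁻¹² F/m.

A = π(2.74/2 cm)² = 5.90×10⁻⁴ m².
C = ε₀A/d = 8.85×10⁻¹² × 5.90×10⁻⁴ / 4.30×10⁻³ = 1.21×10⁻¹² F.
U = ½CV² = ½ × 1.21×10⁻¹² × (304)² = 5.61×10⁻⁸ J.

U ≈ 56.1 nJ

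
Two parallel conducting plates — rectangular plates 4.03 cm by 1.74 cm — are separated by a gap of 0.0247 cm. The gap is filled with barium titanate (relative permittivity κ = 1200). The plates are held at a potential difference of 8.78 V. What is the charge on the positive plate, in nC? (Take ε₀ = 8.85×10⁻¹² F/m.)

A = 4.03 × 1.74 cm² = 7.01×10⁻⁴ m².
C = κε₀A/d = 1200 × 8.85×10⁻¹² × 7.01×10⁻⁴ / 2.47×10⁻⁴ = 3.01×10⁻⁸ F.
Q = CV = 3.01×10⁻⁸ × 8.78 = 2.65×10⁻⁷ C.

Q ≈ 265 nC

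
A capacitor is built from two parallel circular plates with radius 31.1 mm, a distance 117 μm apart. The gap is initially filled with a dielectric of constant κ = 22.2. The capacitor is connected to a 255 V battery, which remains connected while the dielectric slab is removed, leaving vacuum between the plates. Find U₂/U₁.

U₂/U₁ ≈ 0.0450

Battery connected ⇒ V is held fixed.
C₂ = 0.0450 C₁ and U = ½CV², so U₂/U₁ = C₂/C₁ = 0.0450.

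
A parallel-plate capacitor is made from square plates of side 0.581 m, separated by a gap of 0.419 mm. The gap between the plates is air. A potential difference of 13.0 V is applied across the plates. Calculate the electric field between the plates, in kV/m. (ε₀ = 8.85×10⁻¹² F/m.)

E = V/d = 13.0 / 4.19×10⁻⁴ = 3.10×10⁴ V/m.

E ≈ 31.0 kV/m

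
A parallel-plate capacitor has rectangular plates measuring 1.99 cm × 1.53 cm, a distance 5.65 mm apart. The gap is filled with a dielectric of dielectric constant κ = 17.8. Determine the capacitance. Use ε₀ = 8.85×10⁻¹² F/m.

C ≈ 8.49 pF

A = 1.99 × 1.53 cm² = 3.04×10⁻⁴ m².
C = κε₀A/d = 17.8 × 8.85×10⁻¹² × 3.04×10⁻⁴ / 5.65×10⁻³ = 8.49×10⁻¹² F.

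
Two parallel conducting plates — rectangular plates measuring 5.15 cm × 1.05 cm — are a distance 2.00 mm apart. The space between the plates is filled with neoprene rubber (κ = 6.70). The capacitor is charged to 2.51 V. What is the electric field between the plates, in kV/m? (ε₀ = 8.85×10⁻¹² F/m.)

1.25 kV/m

E = V/d = 2.51 / 2.00×10⁻³ = 1.25×10³ V/m.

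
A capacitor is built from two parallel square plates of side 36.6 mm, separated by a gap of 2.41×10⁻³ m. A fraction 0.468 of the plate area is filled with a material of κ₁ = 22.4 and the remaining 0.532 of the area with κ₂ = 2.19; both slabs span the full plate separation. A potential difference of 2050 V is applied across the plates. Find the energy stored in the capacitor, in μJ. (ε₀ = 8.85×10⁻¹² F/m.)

A = (36.6 mm)² = 1.34×10⁻³ m².
Side-by-side slabs ⇒ two capacitors in parallel, each spanning the full gap.
C₁ = κ₁ε₀A₁/d = 22.4 × 8.85×10⁻¹² × 6.27×10⁻⁴ / 2.41×10⁻³ = 5.16×10⁻¹¹ F.
C₂ = κ₂ε₀A₂/d = 2.19 × 8.85×10⁻¹² × 7.13×10⁻⁴ / 2.41×10⁻³ = 5.73×10⁻¹² F.
C = C₁ + C₂ = 5.73×10⁻¹¹ F.
U = ½CV² = ½ × 5.73×10⁻¹¹ × (2050)² = 1.20×10⁻⁴ J.

U ≈ 120 μJ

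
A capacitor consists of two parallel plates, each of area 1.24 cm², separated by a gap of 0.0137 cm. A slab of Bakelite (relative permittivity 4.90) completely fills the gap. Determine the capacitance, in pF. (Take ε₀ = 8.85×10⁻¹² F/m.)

39.3 pF

A = 1.24 cm² = 1.24×10⁻⁴ m².
C = κε₀A/d = 4.90 × 8.85×10⁻¹² × 1.24×10⁻⁴ / 1.37×10⁻⁴ = 3.93×10⁻¹¹ F.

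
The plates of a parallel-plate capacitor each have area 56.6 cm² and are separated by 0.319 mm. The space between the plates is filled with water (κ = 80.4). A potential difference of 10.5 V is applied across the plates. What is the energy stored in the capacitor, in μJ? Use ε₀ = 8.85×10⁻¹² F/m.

0.696 μJ

A = 56.6 cm² = 5.66×10⁻³ m².
C = κε₀A/d = 80.4 × 8.85×10⁻¹² × 5.66×10⁻³ / 3.19×10⁻⁴ = 1.26×10⁻⁸ F.
U = ½CV² = ½ × 1.26×10⁻⁸ × (10.5)² = 6.96×10⁻⁷ J.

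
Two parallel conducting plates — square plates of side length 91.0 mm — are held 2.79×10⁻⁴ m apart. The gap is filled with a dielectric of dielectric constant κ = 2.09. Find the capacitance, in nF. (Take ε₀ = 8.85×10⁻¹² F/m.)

0.549 nF

A = (91.0 mm)² = 8.28×10⁻³ m².
C = κε₀A/d = 2.09 × 8.85×10⁻¹² × 8.28×10⁻³ / 2.79×10⁻⁴ = 5.49×10⁻¹⁰ F.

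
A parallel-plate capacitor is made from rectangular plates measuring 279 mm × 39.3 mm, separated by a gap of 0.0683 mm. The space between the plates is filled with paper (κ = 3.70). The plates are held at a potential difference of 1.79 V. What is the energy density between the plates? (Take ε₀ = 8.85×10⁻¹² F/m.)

E = V/d = 1.79 / 6.83×10⁻⁵ = 2.62×10⁴ V/m.
u = ½κε₀E² = ½ × 3.70 × 8.85×10⁻¹² × (2.62×10⁴)² = 1.12×10⁻² J/m³.

11.2 mJ/m³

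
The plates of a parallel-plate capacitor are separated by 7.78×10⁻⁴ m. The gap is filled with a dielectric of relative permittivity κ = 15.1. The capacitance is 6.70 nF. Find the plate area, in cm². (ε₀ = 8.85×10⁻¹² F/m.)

A = Cd/(κε₀) = 6.70×10⁻⁹ × 7.78×10⁻⁴ / (15.1 × 8.85×10⁻¹²) = 3.90×10⁻² m².

A ≈ 390 cm²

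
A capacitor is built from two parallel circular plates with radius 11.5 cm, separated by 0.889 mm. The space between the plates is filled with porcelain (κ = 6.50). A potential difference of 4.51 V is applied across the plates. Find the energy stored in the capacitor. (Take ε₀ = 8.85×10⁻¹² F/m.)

U ≈ 27.3 nJ

A = π(11.5 cm)² = 4.15×10⁻² m².
C = κε₀A/d = 6.50 × 8.85×10⁻¹² × 4.15×10⁻² / 8.89×10⁻⁴ = 2.69×10⁻⁹ F.
U = ½CV² = ½ × 2.69×10⁻⁹ × (4.51)² = 2.73×10⁻⁸ J.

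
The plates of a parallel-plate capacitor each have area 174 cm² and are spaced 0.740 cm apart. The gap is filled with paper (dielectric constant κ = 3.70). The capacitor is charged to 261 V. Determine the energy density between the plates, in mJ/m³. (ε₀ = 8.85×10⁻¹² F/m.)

u ≈ 20.4 mJ/m³

E = V/d = 261 / 7.40×10⁻³ = 3.53×10⁴ V/m.
u = ½κε₀E² = ½ × 3.70 × 8.85×10⁻¹² × (3.53×10⁴)² = 2.04×10⁻² J/m³.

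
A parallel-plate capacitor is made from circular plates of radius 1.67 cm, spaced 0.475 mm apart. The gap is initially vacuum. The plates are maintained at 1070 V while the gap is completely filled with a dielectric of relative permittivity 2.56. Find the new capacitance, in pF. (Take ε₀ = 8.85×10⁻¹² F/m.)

C ≈ 41.8 pF

A = π(1.67 cm)² = 8.76×10⁻⁴ m².
Initially C₁ = ε₀A/d = 8.85×10⁻¹² × 8.76×10⁻⁴ / 4.75×10⁻⁴ = 1.63×10⁻¹¹ F.
C = κε₀A/d scales with κ, so C₂/C₁ = κ = 2.56.
C₂ = 2.56 × 1.63×10⁻¹¹ = 4.18×10⁻¹¹ F.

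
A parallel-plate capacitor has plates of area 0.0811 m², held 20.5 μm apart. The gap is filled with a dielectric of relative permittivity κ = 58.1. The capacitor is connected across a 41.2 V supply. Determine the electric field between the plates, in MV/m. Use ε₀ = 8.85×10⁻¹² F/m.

E = V/d = 41.2 / 2.05×10⁻⁵ = 2.01×10⁶ V/m.

E ≈ 2.01 MV/m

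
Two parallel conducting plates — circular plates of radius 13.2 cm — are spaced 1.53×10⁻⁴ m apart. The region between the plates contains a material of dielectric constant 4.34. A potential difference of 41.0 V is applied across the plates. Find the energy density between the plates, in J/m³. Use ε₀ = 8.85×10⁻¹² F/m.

1.38 J/m³

E = V/d = 41.0 / 1.53×10⁻⁴ = 2.68×10⁵ V/m.
u = ½κε₀E² = ½ × 4.34 × 8.85×10⁻¹² × (2.68×10⁵)² = 1.38 J/m³.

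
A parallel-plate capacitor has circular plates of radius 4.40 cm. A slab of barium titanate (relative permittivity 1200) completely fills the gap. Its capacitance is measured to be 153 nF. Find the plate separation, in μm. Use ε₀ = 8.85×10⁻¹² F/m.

A = π(4.40 cm)² = 6.08×10⁻³ m².
d = κε₀A/C = 1200 × 8.85×10⁻¹² × 6.08×10⁻³ / 1.53×10⁻⁷ = 4.22×10⁻⁴ m.

d ≈ 422 μm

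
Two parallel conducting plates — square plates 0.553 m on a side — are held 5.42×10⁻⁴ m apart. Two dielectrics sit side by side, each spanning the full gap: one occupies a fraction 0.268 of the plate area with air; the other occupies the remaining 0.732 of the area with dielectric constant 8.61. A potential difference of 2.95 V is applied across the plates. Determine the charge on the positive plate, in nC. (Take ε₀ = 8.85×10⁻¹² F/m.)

Q ≈ 96.8 nC

A = (0.553 m)² = 0.306 m².
Side-by-side slabs ⇒ two capacitors in parallel, each spanning the full gap.
C₁ = κ₁ε₀A₁/d = 1.00 × 8.85×10⁻¹² × 8.20×10⁻² / 5.42×10⁻⁴ = 1.34×10⁻⁹ F.
C₂ = κ₂ε₀A₂/d = 8.61 × 8.85×10⁻¹² × 0.224 / 5.42×10⁻⁴ = 3.15×10⁻⁸ F.
C = C₁ + C₂ = 3.28×10⁻⁸ F.
Q = CV = 3.28×10⁻⁸ × 2.95 = 9.68×10⁻⁸ C.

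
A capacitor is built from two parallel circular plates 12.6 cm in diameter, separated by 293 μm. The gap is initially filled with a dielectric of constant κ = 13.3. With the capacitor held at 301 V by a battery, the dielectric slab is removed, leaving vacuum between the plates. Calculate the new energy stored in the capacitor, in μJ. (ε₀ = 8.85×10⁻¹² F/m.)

17.1 μJ

A = π(12.6/2 cm)² = 1.25×10⁻² m².
Initially C₁ = κε₀A/d = 13.3 × 8.85×10⁻¹² × 1.25×10⁻² / 2.93×10⁻⁴ = 5.01×10⁻⁹ F.
U₁ = 2.27×10⁻⁴ J.
Battery connected ⇒ V is held fixed. C₂ = 0.0752 C₁ and U = ½CV², so U₂/U₁ = C₂/C₁ = 0.0752.
U₂ = 0.0752 × 2.27×10⁻⁴ = 1.71×10⁻⁵ J.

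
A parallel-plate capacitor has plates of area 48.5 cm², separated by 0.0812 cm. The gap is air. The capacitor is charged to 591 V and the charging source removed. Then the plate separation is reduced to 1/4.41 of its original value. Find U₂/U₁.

U₂/U₁ ≈ 0.227

Isolated ⇒ Q is held fixed.
C₂ = 4.41 C₁ and U = Q²/(2C), so U₂/U₁ = C₁/C₂ = 0.227.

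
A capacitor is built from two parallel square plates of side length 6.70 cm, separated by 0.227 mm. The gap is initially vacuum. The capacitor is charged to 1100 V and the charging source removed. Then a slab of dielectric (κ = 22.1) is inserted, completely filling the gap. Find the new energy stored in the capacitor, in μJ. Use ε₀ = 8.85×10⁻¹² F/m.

A = (6.70 cm)² = 4.49×10⁻³ m².
Initially C₁ = ε₀A/d = 8.85×10⁻¹² × 4.49×10⁻³ / 2.27×10⁻⁴ = 1.75×10⁻¹⁰ F.
U₁ = 1.06×10⁻⁴ J.
Isolated ⇒ Q is held fixed. C₂ = 22.1 C₁ and U = Q²/(2C), so U₂/U₁ = C₁/C₂ = 0.0452.
U₂ = 0.0452 × 1.06×10⁻⁴ = 4.79×10⁻⁶ J.

4.79 μJ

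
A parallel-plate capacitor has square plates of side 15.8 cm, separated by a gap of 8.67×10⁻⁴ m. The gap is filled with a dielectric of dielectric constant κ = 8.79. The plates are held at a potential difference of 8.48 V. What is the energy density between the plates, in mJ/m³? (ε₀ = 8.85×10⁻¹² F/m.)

3.72 mJ/m³

E = V/d = 8.48 / 8.67×10⁻⁴ = 9.78×10³ V/m.
u = ½κε₀E² = ½ × 8.79 × 8.85×10⁻¹² × (9.78×10³)² = 3.72×10⁻³ J/m³.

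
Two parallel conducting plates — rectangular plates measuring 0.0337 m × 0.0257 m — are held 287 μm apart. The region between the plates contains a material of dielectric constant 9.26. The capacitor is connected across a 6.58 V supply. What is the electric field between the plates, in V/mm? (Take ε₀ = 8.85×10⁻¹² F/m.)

E ≈ 22.9 V/mm

E = V/d = 6.58 / 2.87×10⁻⁴ = 2.29×10⁴ V/m.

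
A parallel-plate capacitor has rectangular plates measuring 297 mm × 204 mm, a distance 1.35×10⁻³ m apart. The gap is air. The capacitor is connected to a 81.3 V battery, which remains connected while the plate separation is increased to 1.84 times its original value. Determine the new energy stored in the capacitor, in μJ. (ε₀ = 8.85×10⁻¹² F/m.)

U ≈ 0.713 μJ

A = 297 × 204 mm² = 6.06×10⁻² m².
Initially C₁ = ε₀A/d = 8.85×10⁻¹² × 6.06×10⁻² / 1.35×10⁻³ = 3.97×10⁻¹⁰ F.
U₁ = 1.31×10⁻⁶ J.
Battery connected ⇒ V is held fixed. C₂ = 0.543 C₁ and U = ½CV², so U₂/U₁ = C₂/C₁ = 0.543.
U₂ = 0.543 × 1.31×10⁻⁶ = 7.13×10⁻⁷ J.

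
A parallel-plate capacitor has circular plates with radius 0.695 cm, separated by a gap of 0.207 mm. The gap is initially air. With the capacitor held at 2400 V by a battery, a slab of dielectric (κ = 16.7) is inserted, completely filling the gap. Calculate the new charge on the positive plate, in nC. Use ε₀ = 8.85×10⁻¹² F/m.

A = π(0.695 cm)² = 1.52×10⁻⁴ m².
Initially C₁ = ε₀A/d = 8.85×10⁻¹² × 1.52×10⁻⁴ / 2.07×10⁻⁴ = 6.49×10⁻¹² F.
Q₁ = 1.56×10⁻⁸ C.
Battery connected ⇒ V is held fixed. C₂ = 16.7 C₁ and Q = CV, so Q₂/Q₁ = C₂/C₁ = 16.7.
Q₂ = 16.7 × 1.56×10⁻⁸ = 2.60×10⁻⁷ C.

Q ≈ 260 nC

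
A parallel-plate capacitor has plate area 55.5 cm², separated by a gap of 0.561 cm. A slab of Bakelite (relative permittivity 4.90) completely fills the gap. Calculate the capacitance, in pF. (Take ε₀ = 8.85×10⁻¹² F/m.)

A = 55.5 cm² = 5.55×10⁻³ m².
C = κε₀A/d = 4.90 × 8.85×10⁻¹² × 5.55×10⁻³ / 5.61×10⁻³ = 4.29×10⁻¹¹ F.

42.9 pF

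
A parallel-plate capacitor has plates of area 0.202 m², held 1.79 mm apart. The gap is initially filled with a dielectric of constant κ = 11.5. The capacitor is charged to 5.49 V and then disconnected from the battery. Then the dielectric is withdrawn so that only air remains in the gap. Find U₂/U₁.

11.5

Isolated ⇒ Q is held fixed.
C₂ = 0.0870 C₁ and U = Q²/(2C), so U₂/U₁ = C₁/C₂ = 11.5.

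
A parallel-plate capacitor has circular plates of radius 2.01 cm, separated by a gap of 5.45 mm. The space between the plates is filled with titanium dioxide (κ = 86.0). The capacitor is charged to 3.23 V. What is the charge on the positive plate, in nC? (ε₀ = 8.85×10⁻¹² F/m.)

Q ≈ 0.573 nC

A = π(2.01 cm)² = 1.27×10⁻³ m².
C = κε₀A/d = 86.0 × 8.85×10⁻¹² × 1.27×10⁻³ / 5.45×10⁻³ = 1.77×10⁻¹⁰ F.
Q = CV = 1.77×10⁻¹⁰ × 3.23 = 5.73×10⁻¹⁰ C.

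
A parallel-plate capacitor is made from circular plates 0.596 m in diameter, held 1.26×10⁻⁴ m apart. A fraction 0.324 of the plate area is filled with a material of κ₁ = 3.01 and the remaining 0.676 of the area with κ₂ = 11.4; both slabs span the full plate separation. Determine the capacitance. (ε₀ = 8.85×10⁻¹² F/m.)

A = π(0.596/2 m)² = 0.279 m².
Side-by-side slabs ⇒ two capacitors in parallel, each spanning the full gap.
C₁ = κ₁ε₀A₁/d = 3.01 × 8.85×10⁻¹² × 9.04×10⁻² / 1.26×10⁻⁴ = 1.91×10⁻⁸ F.
C₂ = κ₂ε₀A₂/d = 11.4 × 8.85×10⁻¹² × 0.189 / 1.26×10⁻⁴ = 1.51×10⁻⁷ F.
C = C₁ + C₂ = 1.70×10⁻⁷ F.

170 nF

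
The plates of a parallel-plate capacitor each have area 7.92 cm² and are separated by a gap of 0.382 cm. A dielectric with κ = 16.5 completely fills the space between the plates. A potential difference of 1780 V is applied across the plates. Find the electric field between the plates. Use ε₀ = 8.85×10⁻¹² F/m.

E = V/d = 1780 / 3.82×10⁻³ = 4.66×10⁵ V/m.

466 V/mm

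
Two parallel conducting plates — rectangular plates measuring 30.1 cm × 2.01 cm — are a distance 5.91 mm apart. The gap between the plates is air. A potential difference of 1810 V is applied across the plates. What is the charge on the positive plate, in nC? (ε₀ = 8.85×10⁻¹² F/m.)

A = 30.1 × 2.01 cm² = 6.05×10⁻³ m².
C = ε₀A/d = 8.85×10⁻¹² × 6.05×10⁻³ / 5.91×10⁻³ = 9.06×10⁻¹² F.
Q = CV = 9.06×10⁻¹² × 1810 = 1.64×10⁻⁸ C.

Q ≈ 16.4 nC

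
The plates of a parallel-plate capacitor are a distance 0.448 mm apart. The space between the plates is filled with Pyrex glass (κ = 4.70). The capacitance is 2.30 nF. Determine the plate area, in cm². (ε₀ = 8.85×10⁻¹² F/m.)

A ≈ 248 cm²

A = Cd/(κε₀) = 2.30×10⁻⁹ × 4.48×10⁻⁴ / (4.70 × 8.85×10⁻¹²) = 2.48×10⁻² m².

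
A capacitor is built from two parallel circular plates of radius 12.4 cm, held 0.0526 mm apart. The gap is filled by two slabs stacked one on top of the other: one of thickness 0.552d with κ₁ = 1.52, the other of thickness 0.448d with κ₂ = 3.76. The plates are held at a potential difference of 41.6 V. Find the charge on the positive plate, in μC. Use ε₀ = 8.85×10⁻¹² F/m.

A = π(12.4 cm)² = 4.83×10⁻² m².
Stacked slabs ⇒ two capacitors in series, each with the full plate area.
C₁ = κ₁ε₀A/d₁ = 1.52 × 8.85×10⁻¹² × 4.83×10⁻² / 2.90×10⁻⁵ = 2.24×10⁻⁸ F.
C₂ = κ₂ε₀A/d₂ = 3.76 × 8.85×10⁻¹² × 4.83×10⁻² / 2.36×10⁻⁵ = 6.82×10⁻⁸ F.
C = (1/C₁ + 1/C₂)⁻¹ = 1.69×10⁻⁸ F.
Q = CV = 1.69×10⁻⁸ × 41.6 = 7.01×10⁻⁷ C.

0.701 μC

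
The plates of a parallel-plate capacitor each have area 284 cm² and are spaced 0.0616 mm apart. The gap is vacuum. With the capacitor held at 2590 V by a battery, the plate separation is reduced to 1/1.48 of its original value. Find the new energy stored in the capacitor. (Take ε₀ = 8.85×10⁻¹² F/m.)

20.3 mJ

A = 284 cm² = 2.84×10⁻² m².
Initially C₁ = ε₀A/d = 8.85×10⁻¹² × 2.84×10⁻² / 6.16×10⁻⁵ = 4.08×10⁻⁹ F.
U₁ = 1.37×10⁻² J.
Battery connected ⇒ V is held fixed. C₂ = 1.48 C₁ and U = ½CV², so U₂/U₁ = C₂/C₁ = 1.48.
U₂ = 1.48 × 1.37×10⁻² = 2.03×10⁻² J.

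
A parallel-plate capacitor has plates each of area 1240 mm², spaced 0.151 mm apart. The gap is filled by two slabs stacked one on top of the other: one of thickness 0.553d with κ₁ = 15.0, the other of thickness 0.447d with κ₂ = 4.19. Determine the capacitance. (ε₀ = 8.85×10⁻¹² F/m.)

C ≈ 0.506 nF

A = 1240 mm² = 1.24×10⁻³ m².
Stacked slabs ⇒ two capacitors in series, each with the full plate area.
C₁ = κ₁ε₀A/d₁ = 15.0 × 8.85×10⁻¹² × 1.24×10⁻³ / 8.35×10⁻⁵ = 1.97×10⁻⁹ F.
C₂ = κ₂ε₀A/d₂ = 4.19 × 8.85×10⁻¹² × 1.24×10⁻³ / 6.75×10⁻⁵ = 6.81×10⁻¹⁰ F.
C = (1/C₁ + 1/C₂)⁻¹ = 5.06×10⁻¹⁰ F.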